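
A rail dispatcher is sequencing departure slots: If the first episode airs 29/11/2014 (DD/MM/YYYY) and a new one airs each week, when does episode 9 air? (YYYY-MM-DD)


First occurrence: 2014-11-29 (occurrence 1)
Each occurrence is 7 days after the previous.
Occurrence 9 is 8 weeks after the first.
8 weeks = 56 days
2014-11-29 + 56 days = 2015-01-24

2015-01-24


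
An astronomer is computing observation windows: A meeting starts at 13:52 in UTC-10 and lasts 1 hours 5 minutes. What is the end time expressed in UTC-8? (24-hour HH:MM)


Start: 13:52 in UTC-10
Step 1 - add duration:
  minutes: 52 + 5 = 57
  hours: 13 + 1 + 0 = 14
  end in UTC-10: 14:57
Step 2 - convert UTC-10 -> UTC-8:
  offset difference: -8 - (-10) = 2 hours
  14 + (2) = 16 -> mod 24 = 16
Result: 16:57 in UTC-8

16:57


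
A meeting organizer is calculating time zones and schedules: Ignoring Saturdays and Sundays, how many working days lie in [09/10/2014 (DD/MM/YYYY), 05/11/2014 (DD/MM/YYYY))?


Start: 2014-10-09 (Thursday)
End (exclusive): 2014-11-05 (Wednesday)
Total calendar days: 27
Full weeks: 27 // 7 = 3 -> 15 weekdays
Remaining 6 days starting on Thursday:
  Thu(w), Fri(w), Sat(-), Sun(-), Mon(w), Tue(w) -> 4 weekdays
Total business days: 15 + 4 = 19

19


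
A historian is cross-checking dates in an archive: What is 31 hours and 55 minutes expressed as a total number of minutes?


Hours: 31
Minutes: 55
Convert hours to minutes: 31 x 60 = 1860
Add remaining minutes: 1860 + 55 = 1915

1915


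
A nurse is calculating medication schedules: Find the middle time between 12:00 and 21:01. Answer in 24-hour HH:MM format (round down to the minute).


Start time: 12:00 = 720 minutes from midnight
End time: 21:01 = 1261 minutes from midnight
Sum: 720 + 1261 = 1981
Midpoint: 1981 / 2 = 990 minutes
Convert: 990 / 60 = 16 hours, 30 minutes
Result: 16:30

16:30


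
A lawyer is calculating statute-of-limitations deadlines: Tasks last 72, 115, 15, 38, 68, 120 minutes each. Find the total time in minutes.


Durations: 72, 115, 15, 38, 68, 120
Running sum: 72
+ 115 = 187
+ 15 = 202
+ 38 = 240
+ 68 = 308
+ 120 = 428
Total duration: 428 minutes
That is 7 hours and 8 minutes

428


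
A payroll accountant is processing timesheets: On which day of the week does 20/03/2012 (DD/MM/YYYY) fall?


Date: 2012-03-20
January 1, 2012 is a Sunday
Day of year: 80
Offset from Jan 1: 79 days
79 mod 7 = 2
Result: Tuesday

Tuesday


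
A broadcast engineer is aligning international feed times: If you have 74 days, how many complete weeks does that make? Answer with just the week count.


Total days: 74
Days per week: 7
Division: 74 / 7 = 10 remainder 4
Complete weeks: 10
Remaining days: 4

10


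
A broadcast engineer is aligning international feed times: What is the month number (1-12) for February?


Calendar month order:
1. January
2. February <--
3. March
February is month number 2

2


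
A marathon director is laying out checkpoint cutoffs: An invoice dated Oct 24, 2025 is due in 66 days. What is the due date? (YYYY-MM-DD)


Start: 2025-10-24
Adding 66 days
Days remaining in October: 7
After October: 59 days still to add
November 2025: 30 days, 29 remaining
December 2025 has 31 days, need 29
Result: 2025-12-29

2025-12-29


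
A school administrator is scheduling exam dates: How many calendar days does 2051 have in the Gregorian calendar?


Year: 2051
Check leap year rules:
Divisible by 4? No
2051 is not a leap year
Days: 365

365


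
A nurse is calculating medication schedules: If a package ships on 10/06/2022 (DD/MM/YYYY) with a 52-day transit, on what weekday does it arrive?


Start: 2022-06-10 (Friday)
Step 1 - find target date: add 52 days
  2022-06-10 + 52 days = 2022-08-01
Step 2 - day of week:
  52 mod 7 = 3
  Friday + 3 days -> Monday
Result: Monday (2022-08-01)

Monday


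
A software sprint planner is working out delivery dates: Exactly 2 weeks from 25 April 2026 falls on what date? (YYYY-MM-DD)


Start: 2026-04-25
Weeks to add: 2
Convert to days: 2 x 7 = 14 days
Add 14 days to 2026-04-25
Result: 2026-05-09

2026-05-09


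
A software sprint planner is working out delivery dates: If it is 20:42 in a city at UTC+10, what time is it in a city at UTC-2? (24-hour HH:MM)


Local time: 20:42 at UTC+10 (offset 10h)
Target zone: UTC-2 (offset -2h)
Difference: -2 - (10) = -12 hours
Calculation: 20 + (-12) = 8
Result: 08:42

08:42


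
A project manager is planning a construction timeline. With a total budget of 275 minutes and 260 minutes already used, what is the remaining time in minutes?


Total budget: 275 minutes
Time used: 260 minutes
Remaining: 275 - 260 = 15 minutes
Percent used: 94.5%
Percent remaining: 5.5%

15


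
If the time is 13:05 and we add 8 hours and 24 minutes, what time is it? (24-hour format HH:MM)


Start time: 13:05
Adding: 8 hours 24 minutes
Minutes: 5 + 24 = 29
Hours: 13 + 8 + 0 = 21
Result: 21:29

21:29


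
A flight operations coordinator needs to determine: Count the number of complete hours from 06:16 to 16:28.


Start: 06:16
End: 16:28
Hour difference: 16 - 6 = 10 hours
Minute difference: 28 - 16 = 12 minutes
Total minutes: 612
Complete hours: 612 / 60 = 10 (remainder 12)

10


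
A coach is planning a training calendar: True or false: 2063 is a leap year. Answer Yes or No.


Year: 2063
Divisible by 4? 2063 / 4 = 515.75 -> No
Not divisible by 4, so NOT a leap year

No


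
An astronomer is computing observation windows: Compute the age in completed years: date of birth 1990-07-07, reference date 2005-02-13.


Birth: 1990-07-07
Reference: 2005-02-13
Year difference: 2005 - 1990 = 15
Has birthday (07-07) occurred by 02-13? No
Birthday not yet reached this year -> subtract 1
Age in full years: 14

14


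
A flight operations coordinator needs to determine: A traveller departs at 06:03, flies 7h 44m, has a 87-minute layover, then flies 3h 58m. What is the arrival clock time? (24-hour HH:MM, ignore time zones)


Depart: 06:03
Leg 1: +464 min -> 13:47
Layover: +87 min -> 15:14
Leg 2: +238 min -> 19:12
Total travel: 789 minutes = 13h 9m
Arrival: 19:12

19:12


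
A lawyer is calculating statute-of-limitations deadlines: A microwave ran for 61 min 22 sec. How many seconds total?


Minutes: 61
Extra seconds: 22
Seconds per minute: 60
Minutes to seconds: 61 x 60 = 3660
Total: 3660 + 22 = 3682

3682


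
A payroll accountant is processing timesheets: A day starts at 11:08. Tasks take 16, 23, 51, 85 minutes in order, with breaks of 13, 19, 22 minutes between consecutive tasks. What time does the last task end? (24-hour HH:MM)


Start: 11:08 = 668 min from midnight
  after task 1 (16 min): 11:24
  after break (13 min): 11:37
  after task 2 (23 min): 12:00
  after break (19 min): 12:19
  after task 3 (51 min): 13:10
  after break (22 min): 13:32
  after task 4 (85 min): 14:57
Total elapsed: 229 minutes
End time: 14:57

14:57


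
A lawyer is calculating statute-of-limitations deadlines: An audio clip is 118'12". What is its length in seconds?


Minutes: 118
Seconds: 12
Convert minutes to seconds: 118 x 60 = 7080
Add remaining seconds: 7080 + 12 = 7092

7092


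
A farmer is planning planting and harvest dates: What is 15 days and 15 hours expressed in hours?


Days: 15
Extra hours: 15
Hours per day: 24
Days to hours: 15 x 24 = 360
Total: 360 + 15 = 375

375


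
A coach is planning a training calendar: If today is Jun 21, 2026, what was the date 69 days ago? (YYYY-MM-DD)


Start: 2026-06-21
Subtracting 69 days
Days already passed in June: 21
After going back through June: 48 more days to subtract
May 2026: 31 days, 17 remaining
April 2026 has 30 days, need 17
Result: 2026-04-13

2026-04-13


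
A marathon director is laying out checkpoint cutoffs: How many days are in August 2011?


Month: August
Year: 2011
August is a 31-day month
Total: 31 days

31


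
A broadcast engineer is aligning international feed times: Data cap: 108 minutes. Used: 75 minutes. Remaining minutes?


Total budget: 108 minutes
Time used: 75 minutes
Remaining: 108 - 75 = 33 minutes
Percent used: 69.4%
Percent remaining: 30.6%

33


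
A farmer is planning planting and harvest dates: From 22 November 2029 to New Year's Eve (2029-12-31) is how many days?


Start: November 22, 2029
End: December 31, 2029
Days left in November: 8
December: 31
Sum of remaining months: 31
Total: 8 + 31 = 39

39


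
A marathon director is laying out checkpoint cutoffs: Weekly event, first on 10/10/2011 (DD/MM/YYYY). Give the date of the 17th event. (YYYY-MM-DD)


First occurrence: 2011-10-10 (occurrence 1)
Each occurrence is 7 days after the previous.
Occurrence 17 is 16 weeks after the first.
16 weeks = 112 days
2011-10-10 + 112 days = 2012-01-30

2012-01-30


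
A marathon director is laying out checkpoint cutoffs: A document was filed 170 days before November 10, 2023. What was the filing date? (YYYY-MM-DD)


Start: 2023-11-10
Subtracting 170 days
Days already passed in November: 10
After going back through November: 160 more days to subtract
October 2023: 31 days, 129 remaining
September 2023: 30 days, 99 remaining
August 2023: 31 days, 68 remaining
July 2023: 31 days, 37 remaining
Result: 2023-05-24

2023-05-24


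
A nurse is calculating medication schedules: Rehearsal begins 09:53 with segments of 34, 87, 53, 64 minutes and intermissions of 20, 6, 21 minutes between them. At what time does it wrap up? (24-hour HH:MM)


Start: 09:53 = 593 min from midnight
  after task 1 (34 min): 10:27
  after break (20 min): 10:47
  after task 2 (87 min): 12:14
  after break (6 min): 12:20
  after task 3 (53 min): 13:13
  after break (21 min): 13:34
  after task 4 (64 min): 14:38
Total elapsed: 285 minutes
End time: 14:38

14:38


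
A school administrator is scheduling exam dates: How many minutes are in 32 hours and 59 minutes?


Hours: 32
Minutes: 59
Convert hours to minutes: 32 x 60 = 1920
Add remaining minutes: 1920 + 59 = 1979

1979


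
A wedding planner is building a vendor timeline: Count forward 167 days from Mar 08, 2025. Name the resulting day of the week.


Start: 2025-03-08 (Saturday)
Step 1 - find target date: add 167 days
  2025-03-08 + 167 days = 2025-08-22
Step 2 - day of week:
  167 mod 7 = 6
  Saturday + 6 days -> Friday
Result: Friday (2025-08-22)

Friday


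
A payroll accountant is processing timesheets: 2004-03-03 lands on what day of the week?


Date: 2004-03-03
January 1, 2004 is a Thursday
Day of year: 63
Offset from Jan 1: 62 days
62 mod 7 = 6
Result: Wednesday

Wednesday


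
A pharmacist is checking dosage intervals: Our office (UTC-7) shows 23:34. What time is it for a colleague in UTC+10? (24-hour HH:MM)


Local time: 23:34 at UTC-7 (offset -7h)
Target zone: UTC+10 (offset 10h)
Difference: 10 - (-7) = 17 hours
Calculation: 23 + (17) = 40
Wraparound: (40) mod 24 = 16
Result: 16:34

16:34


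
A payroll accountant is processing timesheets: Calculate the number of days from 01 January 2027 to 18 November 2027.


Start date: 2027-01-01
End date: 2027-11-18
Jan 2027: +31 days
Feb 2027: +28 days
Mar 2027: +31 days
... (8 more months)
Total: 321 days

321


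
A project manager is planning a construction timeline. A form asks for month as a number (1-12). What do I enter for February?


Calendar month order:
1. January
2. February <--
3. March
February is month number 2

2


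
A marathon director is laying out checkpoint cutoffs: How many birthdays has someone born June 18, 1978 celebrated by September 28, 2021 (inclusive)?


Birth: 1978-06-18
Reference: 2021-09-28
Year difference: 2021 - 1978 = 43
Has birthday (06-18) occurred by 09-28? Yes
Age in full years: 43

43


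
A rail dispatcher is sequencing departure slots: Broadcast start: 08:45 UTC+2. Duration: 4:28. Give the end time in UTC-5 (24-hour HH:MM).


Start: 08:45 in UTC+2
Step 1 - add duration:
  minutes: 45 + 28 = 73 (carry 1h)
  hours: 8 + 4 + 1 = 13
  end in UTC+2: 13:13
Step 2 - convert UTC+2 -> UTC-5:
  offset difference: -5 - (2) = -7 hours
  13 + (-7) = 6 -> mod 24 = 6
Result: 06:13 in UTC-5

06:13


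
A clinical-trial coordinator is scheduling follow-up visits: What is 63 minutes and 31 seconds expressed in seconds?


Minutes: 63
Extra seconds: 31
Seconds per minute: 60
Minutes to seconds: 63 x 60 = 3780
Total: 3780 + 31 = 3811

3811


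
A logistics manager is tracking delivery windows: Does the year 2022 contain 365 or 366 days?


Year: 2022
Check leap year rules:
Divisible by 4? No
2022 is not a leap year
Days: 365

365


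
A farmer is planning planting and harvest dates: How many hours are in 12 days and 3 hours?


Days: 12
Extra hours: 3
Hours per day: 24
Days to hours: 12 x 24 = 288
Total: 288 + 3 = 291

291


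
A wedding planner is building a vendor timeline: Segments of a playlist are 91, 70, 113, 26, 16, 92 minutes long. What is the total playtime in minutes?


Durations: 91, 70, 113, 26, 16, 92
Running sum: 91
+ 70 = 161
+ 113 = 274
+ 26 = 300
+ 16 = 316
+ 92 = 408
Total duration: 408 minutes
That is 6 hours and 48 minutes

408


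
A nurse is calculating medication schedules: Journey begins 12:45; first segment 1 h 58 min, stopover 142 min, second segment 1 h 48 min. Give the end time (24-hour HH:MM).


Depart: 12:45
Leg 1: +118 min -> 14:43
Layover: +142 min -> 17:05
Leg 2: +108 min -> 18:53
Total travel: 368 minutes = 6h 8m
Arrival: 18:53

18:53


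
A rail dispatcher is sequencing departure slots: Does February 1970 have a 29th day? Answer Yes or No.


Year: 1970
Divisible by 4? 1970 / 4 = 492.5 -> No
Not divisible by 4, so NOT a leap year

No


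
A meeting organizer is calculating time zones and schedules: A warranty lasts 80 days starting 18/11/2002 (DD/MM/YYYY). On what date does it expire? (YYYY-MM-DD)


Start: 2002-11-18
Adding 80 days
Days remaining in November: 12
After November: 68 days still to add
December 2002: 31 days, 37 remaining
January 2003: 31 days, 6 remaining
February 2003 has 28 days, need 6
Result: 2003-02-06

2003-02-06


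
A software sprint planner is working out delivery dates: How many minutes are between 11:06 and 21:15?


Start time: 11:06 = 666 minutes from midnight
End time: 21:15 = 1275 minutes from midnight
Difference: 1275 - 666 = 609 minutes
That is 10 hours and 9 minutes

609


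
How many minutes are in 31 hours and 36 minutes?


Hours: 31
Extra minutes: 36
Minutes per hour: 60
Hours to minutes: 31 x 60 = 1860
Total: 1860 + 36 = 1896

1896


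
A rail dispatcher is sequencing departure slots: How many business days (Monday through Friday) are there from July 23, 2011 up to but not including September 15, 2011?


Start: 2011-07-23 (Saturday)
End (exclusive): 2011-09-15 (Thursday)
Total calendar days: 54
Full weeks: 54 // 7 = 7 -> 35 weekdays
Remaining 5 days starting on Saturday:
  Sat(-), Sun(-), Mon(w), Tue(w), Wed(w) -> 3 weekdays
Total business days: 35 + 3 = 38

38


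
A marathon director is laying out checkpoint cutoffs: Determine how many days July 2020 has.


Month: July
Year: 2020
July is a 31-day month
Total: 31 days

31


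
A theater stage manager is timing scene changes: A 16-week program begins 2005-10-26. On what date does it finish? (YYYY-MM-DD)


Start: 2005-10-26
Weeks to add: 16
Convert to days: 16 x 7 = 112 days
Add 112 days to 2005-10-26
Result: 2006-02-15

2006-02-15


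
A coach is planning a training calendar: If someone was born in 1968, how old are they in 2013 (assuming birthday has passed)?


Birth year: 1968
Current year: 2013
Age = current year - birth year
Age = 2013 - 1968 = 45

45


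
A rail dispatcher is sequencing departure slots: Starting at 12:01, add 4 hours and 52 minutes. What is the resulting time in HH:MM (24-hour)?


Start time: 12:01
Adding: 4 hours 52 minutes
Minutes: 1 + 52 = 53
Hours: 12 + 4 + 0 = 16
Result: 16:53

16:53


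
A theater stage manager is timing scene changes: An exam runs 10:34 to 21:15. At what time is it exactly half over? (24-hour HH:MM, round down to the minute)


Start time: 10:34 = 634 minutes from midnight
End time: 21:15 = 1275 minutes from midnight
Sum: 634 + 1275 = 1909
Midpoint: 1909 / 2 = 954 minutes
Convert: 954 / 60 = 15 hours, 54 minutes
Result: 15:54

15:54


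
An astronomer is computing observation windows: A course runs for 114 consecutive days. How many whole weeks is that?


Total days: 114
Days per week: 7
Division: 114 / 7 = 16 remainder 2
Complete weeks: 16
Remaining days: 2

16


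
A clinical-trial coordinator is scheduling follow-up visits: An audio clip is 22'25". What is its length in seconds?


Minutes: 22
Seconds: 25
Convert minutes to seconds: 22 x 60 = 1320
Add remaining seconds: 1320 + 25 = 1345

1345


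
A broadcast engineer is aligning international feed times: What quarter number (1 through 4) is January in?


Month: January (month 1)
Q1: January-March (months 1-3)
Q2: April-June (months 4-6)
Q3: July-September (months 7-9)
Q4: October-December (months 10-12)
Month 1 falls in Q1

1


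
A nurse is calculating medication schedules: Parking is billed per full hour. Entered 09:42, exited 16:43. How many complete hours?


Start: 09:42
End: 16:43
Hour difference: 16 - 9 = 7 hours
Minute difference: 43 - 42 = 1 minutes
Total minutes: 421
Complete hours: 421 / 60 = 7 (remainder 1)

7


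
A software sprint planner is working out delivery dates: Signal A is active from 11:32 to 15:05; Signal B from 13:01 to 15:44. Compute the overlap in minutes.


Interval A: [692, 905] minutes from midnight
Interval B: [781, 944] minutes from midnight
Overlap start = max(692, 781) = 781
Overlap end = min(905, 944) = 905
Overlap = 905 - 781 = 124 minutes

124


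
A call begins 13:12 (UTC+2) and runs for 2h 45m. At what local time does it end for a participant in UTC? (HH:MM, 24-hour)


Start: 13:12 in UTC+2
Step 1 - add duration:
  minutes: 12 + 45 = 57
  hours: 13 + 2 + 0 = 15
  end in UTC+2: 15:57
Step 2 - convert UTC+2 -> UTC:
  offset difference: 0 - (2) = -2 hours
  15 + (-2) = 13 -> mod 24 = 13
Result: 13:57 in UTC

13:57


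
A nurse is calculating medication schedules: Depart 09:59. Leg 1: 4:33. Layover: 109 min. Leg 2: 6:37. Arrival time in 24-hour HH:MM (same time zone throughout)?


Depart: 09:59
Leg 1: +273 min -> 14:32
Layover: +109 min -> 16:21
Leg 2: +397 min -> 22:58
Total travel: 779 minutes = 12h 59m
Arrival: 22:58

22:58


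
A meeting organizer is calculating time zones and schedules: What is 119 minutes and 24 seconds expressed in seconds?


Minutes: 119
Extra seconds: 24
Seconds per minute: 60
Minutes to seconds: 119 x 60 = 7140
Total: 7140 + 24 = 7164

7164


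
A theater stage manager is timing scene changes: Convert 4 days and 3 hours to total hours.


Days: 4
Extra hours: 3
Hours per day: 24
Days to hours: 4 x 24 = 96
Total: 96 + 3 = 99

99


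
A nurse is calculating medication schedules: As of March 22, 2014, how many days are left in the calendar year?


Start: March 22, 2014
End: December 31, 2014
Days left in March: 9
April: 30
May: 31
June: 30
July: 31
... plus remaining months
Sum of remaining months: 275
Total: 9 + 275 = 284

284


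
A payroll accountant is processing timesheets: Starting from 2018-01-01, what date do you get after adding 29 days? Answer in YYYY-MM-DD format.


Start: 2018-01-01
Adding 29 days
Days remaining in January: 30
Result: 2018-01-30

2018-01-30


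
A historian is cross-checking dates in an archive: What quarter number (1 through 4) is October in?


Month: October (month 10)
Q1: January-March (months 1-3)
Q2: April-June (months 4-6)
Q3: July-September (months 7-9)
Q4: October-December (months 10-12)
Month 10 falls in Q4

4


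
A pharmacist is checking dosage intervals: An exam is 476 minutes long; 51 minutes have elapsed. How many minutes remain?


Total budget: 476 minutes
Time used: 51 minutes
Remaining: 476 - 51 = 425 minutes
Percent used: 10.7%
Percent remaining: 89.3%

425


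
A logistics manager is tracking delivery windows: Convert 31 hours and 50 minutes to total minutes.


Hours: 31
Extra minutes: 50
Minutes per hour: 60
Hours to minutes: 31 x 60 = 1860
Total: 1860 + 50 = 1910

1910


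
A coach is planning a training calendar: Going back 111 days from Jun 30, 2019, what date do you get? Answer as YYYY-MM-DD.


Start: 2019-06-30
Subtracting 111 days
Days already passed in June: 30
After going back through June: 81 more days to subtract
May 2019: 31 days, 50 remaining
April 2019: 30 days, 20 remaining
March 2019 has 31 days, need 20
Result: 2019-03-11

2019-03-11


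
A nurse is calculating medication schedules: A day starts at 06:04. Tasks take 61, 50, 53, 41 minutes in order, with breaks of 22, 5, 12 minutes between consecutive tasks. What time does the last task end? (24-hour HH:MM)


Start: 06:04 = 364 min from midnight
  after task 1 (61 min): 07:05
  after break (22 min): 07:27
  after task 2 (50 min): 08:17
  after break (5 min): 08:22
  after task 3 (53 min): 09:15
  after break (12 min): 09:27
  after task 4 (41 min): 10:08
Total elapsed: 244 minutes
End time: 10:08

10:08


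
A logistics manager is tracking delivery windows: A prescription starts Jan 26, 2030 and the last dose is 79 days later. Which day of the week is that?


Start: 2030-01-26 (Saturday)
Step 1 - find target date: add 79 days
  2030-01-26 + 79 days = 2030-04-15
Step 2 - day of week:
  79 mod 7 = 2
  Saturday + 2 days -> Monday
Result: Monday (2030-04-15)

Monday


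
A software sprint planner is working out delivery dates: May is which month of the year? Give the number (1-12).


Calendar month order:
4. April
5. May <--
6. June
May is month number 5

5


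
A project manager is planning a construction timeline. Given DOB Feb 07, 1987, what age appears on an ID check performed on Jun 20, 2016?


Birth: 1987-02-07
Reference: 2016-06-20
Year difference: 2016 - 1987 = 29
Has birthday (02-07) occurred by 06-20? Yes
Age in full years: 29

29


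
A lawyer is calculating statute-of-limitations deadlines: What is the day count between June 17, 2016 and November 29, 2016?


Start date: 2016-06-17
End date: 2016-11-29
Jun 2016: +14 days
Jul 2016: +31 days
Aug 2016: +31 days
... (3 more months)
Total: 165 days

165


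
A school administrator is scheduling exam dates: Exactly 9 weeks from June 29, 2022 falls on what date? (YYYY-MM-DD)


Start: 2022-06-29
Weeks to add: 9
Convert to days: 9 x 7 = 63 days
Add 63 days to 2022-06-29
Result: 2022-08-31

2022-08-31


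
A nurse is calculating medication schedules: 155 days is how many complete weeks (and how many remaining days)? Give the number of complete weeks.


Total days: 155
Days per week: 7
Division: 155 / 7 = 22 remainder 1
Complete weeks: 22
Remaining days: 1

22


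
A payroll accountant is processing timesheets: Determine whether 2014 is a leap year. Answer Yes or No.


Year: 2014
Divisible by 4? 2014 / 4 = 503.5 -> No
Not divisible by 4, so NOT a leap year

No


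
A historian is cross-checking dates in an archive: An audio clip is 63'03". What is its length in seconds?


Minutes: 63
Seconds: 3
Convert minutes to seconds: 63 x 60 = 3780
Add remaining seconds: 3780 + 3 = 3783

3783


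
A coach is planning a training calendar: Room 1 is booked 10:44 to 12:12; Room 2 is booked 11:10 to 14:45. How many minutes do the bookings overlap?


Interval A: [644, 732] minutes from midnight
Interval B: [670, 885] minutes from midnight
Overlap start = max(644, 670) = 670
Overlap end = min(732, 885) = 732
Overlap = 732 - 670 = 62 minutes

62


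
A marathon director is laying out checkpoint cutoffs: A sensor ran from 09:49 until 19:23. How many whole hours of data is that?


Start: 09:49
End: 19:23
Hour difference: 19 - 9 = 10 hours
Minute difference: 23 - 49 = -26 minutes
Total minutes: 574
Complete hours: 574 / 60 = 9 (remainder 34)

9


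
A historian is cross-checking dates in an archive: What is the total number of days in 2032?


Year: 2032
Check leap year rules:
Divisible by 4? Yes
Divisible by 100? No
2032 is a leap year
Days: 366

366


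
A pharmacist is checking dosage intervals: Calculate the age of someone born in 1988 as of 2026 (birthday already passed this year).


Birth year: 1988
Current year: 2026
Age = current year - birth year
Age = 2026 - 1988 = 38

38


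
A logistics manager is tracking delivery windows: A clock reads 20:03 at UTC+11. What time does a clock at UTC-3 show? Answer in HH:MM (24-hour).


Local time: 20:03 at UTC+11 (offset 11h)
Target zone: UTC-3 (offset -3h)
Difference: -3 - (11) = -14 hours
Calculation: 20 + (-14) = 6
Result: 06:03

06:03


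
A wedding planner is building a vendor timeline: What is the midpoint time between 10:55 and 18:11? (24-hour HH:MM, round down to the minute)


Start time: 10:55 = 655 minutes from midnight
End time: 18:11 = 1091 minutes from midnight
Sum: 655 + 1091 = 1746
Midpoint: 1746 / 2 = 873 minutes
Convert: 873 / 60 = 14 hours, 33 minutes
Result: 14:33

14:33


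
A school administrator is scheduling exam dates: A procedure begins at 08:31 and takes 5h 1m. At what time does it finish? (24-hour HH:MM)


Start time: 08:31
Adding: 5 hours 1 minutes
Minutes: 31 + 1 = 32
Hours: 8 + 5 + 0 = 13
Result: 13:32

13:32


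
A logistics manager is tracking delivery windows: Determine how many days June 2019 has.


Month: June
Year: 2019
June is a 30-day month
Total: 30 days

30


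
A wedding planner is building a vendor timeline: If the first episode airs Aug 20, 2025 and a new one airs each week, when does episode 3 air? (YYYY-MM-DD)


First occurrence: 2025-08-20 (occurrence 1)
Each occurrence is 7 days after the previous.
Occurrence 3 is 2 weeks after the first.
2 weeks = 14 days
2025-08-20 + 14 days = 2025-09-03

2025-09-03


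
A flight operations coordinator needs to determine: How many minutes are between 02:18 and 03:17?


Start time: 02:18 = 138 minutes from midnight
End time: 03:17 = 197 minutes from midnight
Difference: 197 - 138 = 59 minutes
That is 0 hours and 59 minutes

59


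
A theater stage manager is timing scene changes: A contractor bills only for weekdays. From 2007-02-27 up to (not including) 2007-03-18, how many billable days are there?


Start: 2007-02-27 (Tuesday)
End (exclusive): 2007-03-18 (Sunday)
Total calendar days: 19
Full weeks: 19 // 7 = 2 -> 10 weekdays
Remaining 5 days starting on Tuesday:
  Tue(w), Wed(w), Thu(w), Fri(w), Sat(-) -> 4 weekdays
Total business days: 10 + 4 = 14

14


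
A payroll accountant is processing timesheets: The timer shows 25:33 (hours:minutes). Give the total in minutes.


Hours: 25
Minutes: 33
Convert hours to minutes: 25 x 60 = 1500
Add remaining minutes: 1500 + 33 = 1533

1533


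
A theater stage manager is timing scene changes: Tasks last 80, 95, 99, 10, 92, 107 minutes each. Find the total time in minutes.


Durations: 80, 95, 99, 10, 92, 107
Running sum: 80
+ 95 = 175
+ 99 = 274
+ 10 = 284
+ 92 = 376
+ 107 = 483
Total duration: 483 minutes
That is 8 hours and 3 minutes

483


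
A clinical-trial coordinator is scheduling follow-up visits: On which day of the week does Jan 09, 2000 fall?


Date: 2000-01-09
January 1, 2000 is a Saturday
Day of year: 9
Offset from Jan 1: 8 days
8 mod 7 = 1
Result: Sunday

Sunday


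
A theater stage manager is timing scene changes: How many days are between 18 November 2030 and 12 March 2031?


Start date: 2030-11-18
End date: 2031-03-12
Nov 2030: +13 days
Dec 2030: +31 days
Jan 2031: +31 days
Feb 2031: +28 days
Mar 2031: +11 days
Total: 114 days

114


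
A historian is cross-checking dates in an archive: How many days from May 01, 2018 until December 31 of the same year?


Start: May 01, 2018
End: December 31, 2018
Days left in May: 30
June: 30
July: 31
August: 31
September: 30
... plus remaining months
Sum of remaining months: 214
Total: 30 + 214 = 244

244


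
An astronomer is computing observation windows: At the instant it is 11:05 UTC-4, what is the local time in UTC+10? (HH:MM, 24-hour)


Local time: 11:05 at UTC-4 (offset -4h)
Target zone: UTC+10 (offset 10h)
Difference: 10 - (-4) = 14 hours
Calculation: 11 + (14) = 25
Wraparound: (25) mod 24 = 1
Result: 01:05

01:05


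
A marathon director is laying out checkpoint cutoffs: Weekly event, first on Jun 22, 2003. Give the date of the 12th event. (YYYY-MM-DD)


First occurrence: 2003-06-22 (occurrence 1)
Each occurrence is 7 days after the previous.
Occurrence 12 is 11 weeks after the first.
11 weeks = 77 days
2003-06-22 + 77 days = 2003-09-07

2003-09-07


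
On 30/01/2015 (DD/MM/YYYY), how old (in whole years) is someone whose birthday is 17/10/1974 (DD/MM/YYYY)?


Birth: 1974-10-17
Reference: 2015-01-30
Year difference: 2015 - 1974 = 41
Has birthday (10-17) occurred by 01-30? No
Birthday not yet reached this year -> subtract 1
Age in full years: 40

40


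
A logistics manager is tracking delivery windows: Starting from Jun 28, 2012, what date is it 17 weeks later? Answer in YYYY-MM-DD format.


Start: 2012-06-28
Weeks to add: 17
Convert to days: 17 x 7 = 119 days
Add 119 days to 2012-06-28
Result: 2012-10-25

2012-10-25


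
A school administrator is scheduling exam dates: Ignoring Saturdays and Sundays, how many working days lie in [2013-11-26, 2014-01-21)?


Start: 2013-11-26 (Tuesday)
End (exclusive): 2014-01-21 (Tuesday)
Total calendar days: 56
Full weeks: 56 // 7 = 8 -> 40 weekdays
Remaining 0 days starting on Tuesday:
Total business days: 40 + 0 = 40

40


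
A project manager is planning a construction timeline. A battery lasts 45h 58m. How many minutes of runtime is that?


Hours: 45
Extra minutes: 58
Minutes per hour: 60
Hours to minutes: 45 x 60 = 2700
Total: 2700 + 58 = 2758

2758


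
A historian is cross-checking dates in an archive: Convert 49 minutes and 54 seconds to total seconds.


Minutes: 49
Extra seconds: 54
Seconds per minute: 60
Minutes to seconds: 49 x 60 = 2940
Total: 2940 + 54 = 2994

2994


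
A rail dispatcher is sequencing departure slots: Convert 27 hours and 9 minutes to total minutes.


Hours: 27
Minutes: 9
Convert hours to minutes: 27 x 60 = 1620
Add remaining minutes: 1620 + 9 = 1629

1629


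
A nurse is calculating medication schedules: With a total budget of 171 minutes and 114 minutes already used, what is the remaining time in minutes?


Total budget: 171 minutes
Time used: 114 minutes
Remaining: 171 - 114 = 57 minutes
Percent used: 66.7%
Percent remaining: 33.3%

57


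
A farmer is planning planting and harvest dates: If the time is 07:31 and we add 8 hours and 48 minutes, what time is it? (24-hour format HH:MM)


Start time: 07:31
Adding: 8 hours 48 minutes
Minutes: 31 + 48 = 79
Minute overflow: 79 >= 60, so carry 1 hour, minutes = 19
Hours: 7 + 8 + 1 = 16
Result: 16:19

16:19


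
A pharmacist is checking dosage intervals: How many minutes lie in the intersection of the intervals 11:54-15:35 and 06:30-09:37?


Interval A: [714, 935] minutes from midnight
Interval B: [390, 577] minutes from midnight
Overlap start = max(714, 390) = 714
Overlap end = min(935, 577) = 577
End <= start, so the intervals do not overlap: 0 minutes

0


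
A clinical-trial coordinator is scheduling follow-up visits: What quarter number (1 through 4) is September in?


Month: September (month 9)
Q1: January-March (months 1-3)
Q2: April-June (months 4-6)
Q3: July-September (months 7-9)
Q4: October-December (months 10-12)
Month 9 falls in Q3

3


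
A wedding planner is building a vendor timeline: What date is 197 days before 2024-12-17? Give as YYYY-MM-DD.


Start: 2024-12-17
Subtracting 197 days
Days already passed in December: 17
After going back through December: 180 more days to subtract
November 2024: 30 days, 150 remaining
October 2024: 31 days, 119 remaining
September 2024: 30 days, 89 remaining
August 2024: 31 days, 58 remaining
Result: 2024-06-03

2024-06-03


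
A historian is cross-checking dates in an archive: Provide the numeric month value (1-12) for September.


Calendar month order:
8. August
9. September <--
10. October
September is month number 9

9


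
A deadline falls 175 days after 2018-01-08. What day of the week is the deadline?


Start: 2018-01-08 (Monday)
Step 1 - find target date: add 175 days
  2018-01-08 + 175 days = 2018-07-02
Step 2 - day of week:
  175 mod 7 = 0
  Monday + 0 days -> Monday
Result: Monday (2018-07-02)

Monday


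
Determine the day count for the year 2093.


Year: 2093
Check leap year rules:
Divisible by 4? No
2093 is not a leap year
Days: 365

365


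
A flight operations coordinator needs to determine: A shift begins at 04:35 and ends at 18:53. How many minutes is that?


Start time: 04:35 = 275 minutes from midnight
End time: 18:53 = 1133 minutes from midnight
Difference: 1133 - 275 = 858 minutes
That is 14 hours and 18 minutes

858


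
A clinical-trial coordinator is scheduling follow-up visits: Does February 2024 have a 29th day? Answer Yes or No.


Year: 2024
Divisible by 4? 2024 / 4 = 506.0 -> Yes
Divisible by 100? 2024 / 100 = 20.24 -> No
Divisible by 4 but not 100, so it IS a leap year

Yes


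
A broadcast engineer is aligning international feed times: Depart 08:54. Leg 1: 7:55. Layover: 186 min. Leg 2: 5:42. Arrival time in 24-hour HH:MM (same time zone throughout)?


Depart: 08:54
Leg 1: +475 min -> 16:49
Layover: +186 min -> 19:55
Leg 2: +342 min -> 01:37
Total travel: 1003 minutes = 16h 43m
Arrival: 01:37

01:37


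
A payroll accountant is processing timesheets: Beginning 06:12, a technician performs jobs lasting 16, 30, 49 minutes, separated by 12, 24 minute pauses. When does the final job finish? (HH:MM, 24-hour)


Start: 06:12 = 372 min from midnight
  after task 1 (16 min): 06:28
  after break (12 min): 06:40
  after task 2 (30 min): 07:10
  after break (24 min): 07:34
  after task 3 (49 min): 08:23
Total elapsed: 131 minutes
End time: 08:23

08:23


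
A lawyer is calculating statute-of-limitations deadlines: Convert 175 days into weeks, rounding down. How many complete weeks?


Total days: 175
Days per week: 7
Division: 175 / 7 = 25 remainder 0
Complete weeks: 25
Remaining days: 0

25


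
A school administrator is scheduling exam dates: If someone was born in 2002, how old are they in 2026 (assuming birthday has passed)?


Birth year: 2002
Current year: 2026
Age = current year - birth year
Age = 2026 - 2002 = 24

24


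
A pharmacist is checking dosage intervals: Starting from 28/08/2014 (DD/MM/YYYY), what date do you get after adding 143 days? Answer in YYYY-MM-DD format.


Start: 2014-08-28
Adding 143 days
Days remaining in August: 3
After August: 140 days still to add
September 2014: 30 days, 110 remaining
October 2014: 31 days, 79 remaining
November 2014: 30 days, 49 remaining
December 2014: 31 days, 18 remaining
Result: 2015-01-18

2015-01-18


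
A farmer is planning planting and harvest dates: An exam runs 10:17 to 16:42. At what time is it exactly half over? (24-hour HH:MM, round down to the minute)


Start time: 10:17 = 617 minutes from midnight
End time: 16:42 = 1002 minutes from midnight
Sum: 617 + 1002 = 1619
Midpoint: 1619 / 2 = 809 minutes
Convert: 809 / 60 = 13 hours, 29 minutes
Result: 13:29

13:29


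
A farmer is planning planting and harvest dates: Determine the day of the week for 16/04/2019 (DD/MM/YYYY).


Date: 2019-04-16
January 1, 2019 is a Tuesday
Day of year: 106
Offset from Jan 1: 105 days
105 mod 7 = 0
Result: Tuesday

Tuesday


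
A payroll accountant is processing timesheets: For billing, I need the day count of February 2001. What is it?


Month: February
Year: 2001
2001 is not a leap year
February has 28 days
Total: 28 days

28


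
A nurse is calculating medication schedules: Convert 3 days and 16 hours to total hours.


Days: 3
Extra hours: 16
Hours per day: 24
Days to hours: 3 x 24 = 72
Total: 72 + 16 = 88

88


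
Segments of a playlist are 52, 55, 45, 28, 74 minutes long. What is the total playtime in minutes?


Durations: 52, 55, 45, 28, 74
Running sum: 52
+ 55 = 107
+ 45 = 152
+ 28 = 180
+ 74 = 254
Total duration: 254 minutes
That is 4 hours and 14 minutes

254


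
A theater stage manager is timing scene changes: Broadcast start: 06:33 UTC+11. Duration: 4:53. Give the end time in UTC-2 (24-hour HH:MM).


Start: 06:33 in UTC+11
Step 1 - add duration:
  minutes: 33 + 53 = 86 (carry 1h)
  hours: 6 + 4 + 1 = 11
  end in UTC+11: 11:26
Step 2 - convert UTC+11 -> UTC-2:
  offset difference: -2 - (11) = -13 hours
  11 + (-13) = -2 -> mod 24 = 22
Result: 22:26 in UTC-2

22:26


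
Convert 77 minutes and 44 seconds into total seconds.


Minutes: 77
Seconds: 44
Convert minutes to seconds: 77 x 60 = 4620
Add remaining seconds: 4620 + 44 = 4664

4664


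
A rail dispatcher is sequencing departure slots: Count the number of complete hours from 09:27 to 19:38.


Start: 09:27
End: 19:38
Hour difference: 19 - 9 = 10 hours
Minute difference: 38 - 27 = 11 minutes
Total minutes: 611
Complete hours: 611 / 60 = 10 (remainder 11)

10


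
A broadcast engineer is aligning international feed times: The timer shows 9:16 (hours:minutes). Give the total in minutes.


Hours: 9
Minutes: 16
Convert hours to minutes: 9 x 60 = 540
Add remaining minutes: 540 + 16 = 556

556


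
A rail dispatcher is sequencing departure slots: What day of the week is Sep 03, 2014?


Date: 2014-09-03
January 1, 2014 is a Wednesday
Day of year: 246
Offset from Jan 1: 245 days
245 mod 7 = 0
Result: Wednesday

Wednesday


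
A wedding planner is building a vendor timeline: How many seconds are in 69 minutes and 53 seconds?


Minutes: 69
Extra seconds: 53
Seconds per minute: 60
Minutes to seconds: 69 x 60 = 4140
Total: 4140 + 53 = 4193

4193


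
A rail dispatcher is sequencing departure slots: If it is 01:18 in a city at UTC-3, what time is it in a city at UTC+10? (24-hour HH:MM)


Local time: 01:18 at UTC-3 (offset -3h)
Target zone: UTC+10 (offset 10h)
Difference: 10 - (-3) = 13 hours
Calculation: 1 + (13) = 14
Result: 14:18

14:18


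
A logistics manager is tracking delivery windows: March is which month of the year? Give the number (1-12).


Calendar month order:
2. February
3. March <--
4. April
March is month number 3

3


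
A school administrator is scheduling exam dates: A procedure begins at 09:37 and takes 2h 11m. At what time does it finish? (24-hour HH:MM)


Start time: 09:37
Adding: 2 hours 11 minutes
Minutes: 37 + 11 = 48
Hours: 9 + 2 + 0 = 11
Result: 11:48

11:48


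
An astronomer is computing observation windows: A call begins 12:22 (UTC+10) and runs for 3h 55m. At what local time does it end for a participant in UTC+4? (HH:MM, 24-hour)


Start: 12:22 in UTC+10
Step 1 - add duration:
  minutes: 22 + 55 = 77 (carry 1h)
  hours: 12 + 3 + 1 = 16
  end in UTC+10: 16:17
Step 2 - convert UTC+10 -> UTC+4:
  offset difference: 4 - (10) = -6 hours
  16 + (-6) = 10 -> mod 24 = 10
Result: 10:17 in UTC+4

10:17


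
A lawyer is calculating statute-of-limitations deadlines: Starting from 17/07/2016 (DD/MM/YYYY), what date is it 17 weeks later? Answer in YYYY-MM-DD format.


Start: 2016-07-17
Weeks to add: 17
Convert to days: 17 x 7 = 119 days
Add 119 days to 2016-07-17
Result: 2016-11-13

2016-11-13


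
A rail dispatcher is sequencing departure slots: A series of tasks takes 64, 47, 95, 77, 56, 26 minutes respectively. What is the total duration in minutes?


Durations: 64, 47, 95, 77, 56, 26
Running sum: 64
+ 47 = 111
+ 95 = 206
+ 77 = 283
+ 56 = 339
+ 26 = 365
Total duration: 365 minutes
That is 6 hours and 5 minutes

365


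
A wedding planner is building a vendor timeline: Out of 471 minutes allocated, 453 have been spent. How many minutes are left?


Total budget: 471 minutes
Time used: 453 minutes
Remaining: 471 - 453 = 18 minutes
Percent used: 96.2%
Percent remaining: 3.8%

18
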